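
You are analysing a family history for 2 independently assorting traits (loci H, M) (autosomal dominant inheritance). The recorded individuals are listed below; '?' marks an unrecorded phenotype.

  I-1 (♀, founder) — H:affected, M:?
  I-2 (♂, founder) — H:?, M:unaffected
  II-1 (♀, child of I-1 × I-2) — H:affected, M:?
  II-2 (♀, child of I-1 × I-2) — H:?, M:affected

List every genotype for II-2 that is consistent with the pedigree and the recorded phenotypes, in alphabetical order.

II-2 ∈ {HH Mm, Hh Mm, hh Mm}

H/I-1 aff ·: Hh|HH
H/I-2 ? ·: hh|Hh|HH
H/II-1 aff I-1×I-2: Hh|HH
H/II-2 ? I-1×I-2: hh|Hh|HH
⇒ H over [I-1,I-2,II-1,II-2]: 18 consistent
M/I-1 ? ·: Mm|MM
M/I-2 un ·: mm
M/II-1 ? I-1×I-2: mm|Mm
M/II-2 aff I-1×I-2: Mm
⇒ M over [I-1,I-2,II-1,II-2]: 3 consistent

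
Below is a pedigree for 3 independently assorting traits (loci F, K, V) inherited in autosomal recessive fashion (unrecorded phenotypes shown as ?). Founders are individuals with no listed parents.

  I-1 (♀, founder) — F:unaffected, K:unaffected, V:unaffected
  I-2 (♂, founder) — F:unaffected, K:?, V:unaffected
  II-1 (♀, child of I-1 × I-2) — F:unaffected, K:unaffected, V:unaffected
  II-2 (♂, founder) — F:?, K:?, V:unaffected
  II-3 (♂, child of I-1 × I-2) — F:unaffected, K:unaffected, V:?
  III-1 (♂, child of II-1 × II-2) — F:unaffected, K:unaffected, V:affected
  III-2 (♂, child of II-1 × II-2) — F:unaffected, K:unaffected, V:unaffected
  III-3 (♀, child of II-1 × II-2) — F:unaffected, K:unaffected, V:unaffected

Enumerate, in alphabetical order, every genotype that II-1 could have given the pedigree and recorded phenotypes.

F/I-1 un ·: FF|Ff
F/I-2 un ·: FF|Ff
F/II-1 un I-1×I-2: FF|Ff
F/II-2 ? ·: FF|Ff|ff
F/II-3 un I-1×I-2: FF|Ff
F/III-1 un II-1×II-2: FF|Ff
F/III-2 un II-1×II-2: FF|Ff
F/III-3 un II-1×II-2: FF|Ff
⇒ F over [I-1,I-2,II-1,II-2,II-3,III-1,III-2,III-3]: 172 consistent
K/I-1 un ·: KK|Kk
K/I-2 ? ·: KK|Kk|kk
K/II-1 un I-1×I-2: KK|Kk
K/II-2 ? ·: KK|Kk|kk
K/II-3 un I-1×I-2: KK|Kk
K/III-1 un II-1×II-2: KK|Kk
K/III-2 un II-1×II-2: KK|Kk
K/III-3 un II-1×II-2: KK|Kk
⇒ K over [I-1,I-2,II-1,II-2,II-3,III-1,III-2,III-3]: 206 consistent
V/I-1 un ·: VV|Vv
V/I-2 un ·: VV|Vv
V/II-1 un I-1×I-2: Vv
V/II-2 un ·: Vv
V/II-3 ? I-1×I-2: VV|Vv|vv
V/III-1 aff II-1×II-2: vv
V/III-2 un II-1×II-2: VV|Vv
V/III-3 un II-1×II-2: VV|Vv
⇒ V over [I-1,I-2,II-1,II-2,II-3,III-1,III-2,III-3]: 28 consistent

II-1 ∈ {FF KK Vv, FF Kk Vv, Ff KK Vv, Ff Kk Vv}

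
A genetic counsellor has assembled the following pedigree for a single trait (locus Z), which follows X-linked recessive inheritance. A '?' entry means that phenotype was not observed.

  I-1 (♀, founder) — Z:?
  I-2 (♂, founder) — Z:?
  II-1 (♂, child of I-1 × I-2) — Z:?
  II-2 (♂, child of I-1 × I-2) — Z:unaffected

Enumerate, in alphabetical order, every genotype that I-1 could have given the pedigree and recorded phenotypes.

I-1 ∈ {X^ZX^Z, X^ZX^z}

Z/I-1 ? ·: X^ZX^Z|X^ZX^z
Z/I-2 ? ·: X^ZY|X^zY
Z/II-1 ? I-1×I-2: X^ZY|X^zY
Z/II-2 un I-1×I-2: X^ZY
⇒ Z over [I-1,I-2,II-1,II-2]: 6 consistent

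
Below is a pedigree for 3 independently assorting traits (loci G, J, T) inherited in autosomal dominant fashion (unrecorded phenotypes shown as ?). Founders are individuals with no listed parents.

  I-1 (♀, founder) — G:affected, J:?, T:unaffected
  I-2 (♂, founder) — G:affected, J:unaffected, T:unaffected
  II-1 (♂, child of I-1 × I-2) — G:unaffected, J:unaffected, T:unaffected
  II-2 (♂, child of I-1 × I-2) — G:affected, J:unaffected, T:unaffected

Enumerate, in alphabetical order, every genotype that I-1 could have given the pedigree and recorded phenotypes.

I-1 ∈ {Gg Jj tt, Gg jj tt}

G/I-1 aff ·: Gg
G/I-2 aff ·: Gg
G/II-1 un I-1×I-2: gg
G/II-2 aff I-1×I-2: Gg|GG
⇒ G over [I-1,I-2,II-1,II-2]: 2 consistent
J/I-1 ? ·: jj|Jj
J/I-2 un ·: jj
J/II-1 un I-1×I-2: jj
J/II-2 un I-1×I-2: jj
⇒ J over [I-1,I-2,II-1,II-2]: 2 consistent
T/I-1 un ·: tt
T/I-2 un ·: tt
T/II-1 un I-1×I-2: tt
T/II-2 un I-1×I-2: tt
⇒ T over [I-1,I-2,II-1,II-2]: 1 consistent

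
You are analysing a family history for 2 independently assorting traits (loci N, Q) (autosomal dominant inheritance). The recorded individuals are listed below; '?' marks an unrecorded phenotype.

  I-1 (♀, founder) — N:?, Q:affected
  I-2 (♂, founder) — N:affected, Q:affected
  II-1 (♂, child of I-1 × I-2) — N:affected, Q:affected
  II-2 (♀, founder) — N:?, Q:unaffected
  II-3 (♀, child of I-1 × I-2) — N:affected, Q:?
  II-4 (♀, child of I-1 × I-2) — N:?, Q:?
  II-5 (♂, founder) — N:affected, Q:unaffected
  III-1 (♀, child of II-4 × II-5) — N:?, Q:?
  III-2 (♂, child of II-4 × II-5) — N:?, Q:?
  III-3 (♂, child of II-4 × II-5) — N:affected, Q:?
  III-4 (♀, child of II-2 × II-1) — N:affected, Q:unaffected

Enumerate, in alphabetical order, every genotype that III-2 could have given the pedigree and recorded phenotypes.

III-2 ∈ {NN Qq, NN qq, Nn Qq, Nn qq, nn Qq, nn qq}

N/I-1 ? ·: nn|Nn|NN
N/I-2 aff ·: Nn|NN
N/II-1 aff I-1×I-2: Nn|NN
N/II-2 ? ·: nn|Nn|NN
N/II-3 aff I-1×I-2: Nn|NN
N/II-4 ? I-1×I-2: nn|Nn|NN
N/II-5 aff ·: Nn|NN
N/III-1 ? II-4×II-5: nn|Nn|NN
N/III-2 ? II-4×II-5: nn|Nn|NN
N/III-3 aff II-4×II-5: Nn|NN
N/III-4 aff II-2×II-1: Nn|NN
⇒ N over [I-1,I-2,II-1,II-2,II-3,II-4,II-5,III-1,III-2,III-3,III-4]: 2301 consistent
Q/I-1 aff ·: Qq|QQ
Q/I-2 aff ·: Qq|QQ
Q/II-1 aff I-1×I-2: Qq
Q/II-2 un ·: qq
Q/II-3 ? I-1×I-2: qq|Qq|QQ
Q/II-4 ? I-1×I-2: qq|Qq|QQ
Q/II-5 un ·: qq
Q/III-1 ? II-4×II-5: qq|Qq
Q/III-2 ? II-4×II-5: qq|Qq
Q/III-3 ? II-4×II-5: qq|Qq
Q/III-4 un II-2×II-1: qq
⇒ Q over [I-1,I-2,II-1,II-2,II-3,II-4,II-5,III-1,III-2,III-3,III-4]: 66 consistent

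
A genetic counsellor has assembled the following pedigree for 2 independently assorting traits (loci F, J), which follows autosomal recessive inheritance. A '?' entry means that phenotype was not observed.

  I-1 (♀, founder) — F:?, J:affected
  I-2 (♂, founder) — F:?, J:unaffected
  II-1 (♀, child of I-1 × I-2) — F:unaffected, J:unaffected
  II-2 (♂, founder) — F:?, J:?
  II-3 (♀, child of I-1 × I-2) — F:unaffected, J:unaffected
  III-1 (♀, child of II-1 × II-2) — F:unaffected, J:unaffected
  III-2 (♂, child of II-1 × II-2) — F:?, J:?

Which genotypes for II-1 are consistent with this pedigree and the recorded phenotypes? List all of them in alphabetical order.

F/I-1 ? ·: FF|Ff|ff
F/I-2 ? ·: FF|Ff|ff
F/II-1 un I-1×I-2: FF|Ff
F/II-2 ? ·: FF|Ff|ff
F/II-3 un I-1×I-2: FF|Ff
F/III-1 un II-1×II-2: FF|Ff
F/III-2 ? II-1×II-2: FF|Ff|ff
⇒ F over [I-1,I-2,II-1,II-2,II-3,III-1,III-2]: 162 consistent
J/I-1 aff ·: jj
J/I-2 un ·: JJ|Jj
J/II-1 un I-1×I-2: Jj
J/II-2 ? ·: JJ|Jj|jj
J/II-3 un I-1×I-2: Jj
J/III-1 un II-1×II-2: JJ|Jj
J/III-2 ? II-1×II-2: JJ|Jj|jj
⇒ J over [I-1,I-2,II-1,II-2,II-3,III-1,III-2]: 24 consistent

II-1 ∈ {FF Jj, Ff Jj}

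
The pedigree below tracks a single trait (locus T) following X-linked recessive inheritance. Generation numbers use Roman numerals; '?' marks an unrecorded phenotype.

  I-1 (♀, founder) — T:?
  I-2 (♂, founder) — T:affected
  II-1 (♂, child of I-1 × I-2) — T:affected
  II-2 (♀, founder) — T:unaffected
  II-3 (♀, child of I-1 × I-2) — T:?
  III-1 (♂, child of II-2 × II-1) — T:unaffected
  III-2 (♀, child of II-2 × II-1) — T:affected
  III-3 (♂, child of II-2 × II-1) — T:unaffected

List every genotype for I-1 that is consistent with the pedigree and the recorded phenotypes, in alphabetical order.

I-1 ∈ {X^TX^t, X^tX^t}

T/I-1 ? ·: X^TX^t|X^tX^t
T/I-2 aff ·: X^tY
T/II-1 aff I-1×I-2: X^tY
T/II-2 un ·: X^TX^t
T/II-3 ? I-1×I-2: X^TX^t|X^tX^t
T/III-1 un II-2×II-1: X^TY
T/III-2 aff II-2×II-1: X^tX^t
T/III-3 un II-2×II-1: X^TY
⇒ T over [I-1,I-2,II-1,II-2,II-3,III-1,III-2,III-3]: 3 consistent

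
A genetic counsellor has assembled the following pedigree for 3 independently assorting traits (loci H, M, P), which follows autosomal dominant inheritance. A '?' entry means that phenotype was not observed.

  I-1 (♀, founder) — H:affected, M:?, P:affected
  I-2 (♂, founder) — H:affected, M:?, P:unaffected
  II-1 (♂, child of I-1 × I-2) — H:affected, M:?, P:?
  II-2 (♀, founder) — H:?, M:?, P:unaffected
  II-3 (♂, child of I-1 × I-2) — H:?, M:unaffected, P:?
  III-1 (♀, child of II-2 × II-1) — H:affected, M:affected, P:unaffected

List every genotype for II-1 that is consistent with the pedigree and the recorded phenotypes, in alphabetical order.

II-1 ∈ {HH MM Pp, HH MM pp, HH Mm Pp, HH Mm pp, HH mm Pp, HH mm pp, Hh MM Pp, Hh MM pp, Hh Mm Pp, Hh Mm pp, Hh mm Pp, Hh mm pp}

H/I-1 aff ·: Hh|HH
H/I-2 aff ·: Hh|HH
H/II-1 aff I-1×I-2: Hh|HH
H/II-2 ? ·: hh|Hh|HH
H/II-3 ? I-1×I-2: hh|Hh|HH
H/III-1 aff II-2×II-1: Hh|HH
⇒ H over [I-1,I-2,II-1,II-2,II-3,III-1]: 67 consistent
M/I-1 ? ·: mm|Mm
M/I-2 ? ·: mm|Mm
M/II-1 ? I-1×I-2: mm|Mm|MM
M/II-2 ? ·: mm|Mm|MM
M/II-3 un I-1×I-2: mm
M/III-1 aff II-2×II-1: Mm|MM
⇒ M over [I-1,I-2,II-1,II-2,II-3,III-1]: 27 consistent
P/I-1 aff ·: Pp|PP
P/I-2 un ·: pp
P/II-1 ? I-1×I-2: pp|Pp
P/II-2 un ·: pp
P/II-3 ? I-1×I-2: pp|Pp
P/III-1 un II-2×II-1: pp
⇒ P over [I-1,I-2,II-1,II-2,II-3,III-1]: 5 consistent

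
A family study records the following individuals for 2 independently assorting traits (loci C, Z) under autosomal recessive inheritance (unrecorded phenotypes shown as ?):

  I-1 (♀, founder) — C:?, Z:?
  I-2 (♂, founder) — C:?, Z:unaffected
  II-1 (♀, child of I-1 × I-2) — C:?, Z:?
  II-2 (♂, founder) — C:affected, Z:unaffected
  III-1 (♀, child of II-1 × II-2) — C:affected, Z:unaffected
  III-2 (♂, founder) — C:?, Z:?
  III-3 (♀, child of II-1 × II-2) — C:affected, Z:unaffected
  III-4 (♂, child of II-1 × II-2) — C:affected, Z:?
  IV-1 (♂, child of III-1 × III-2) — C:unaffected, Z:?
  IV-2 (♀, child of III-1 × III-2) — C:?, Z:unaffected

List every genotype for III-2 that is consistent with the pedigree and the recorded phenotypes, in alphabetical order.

C/I-1 ? ·: CC|Cc|cc
C/I-2 ? ·: CC|Cc|cc
C/II-1 ? I-1×I-2: Cc|cc
C/II-2 aff ·: cc
C/III-1 aff II-1×II-2: cc
C/III-2 ? ·: CC|Cc
C/III-3 aff II-1×II-2: cc
C/III-4 aff II-1×II-2: cc
C/IV-1 un III-1×III-2: Cc
C/IV-2 ? III-1×III-2: Cc|cc
⇒ C over [I-1,I-2,II-1,II-2,III-1,III-2,III-3,III-4,IV-1,IV-2]: 33 consistent
Z/I-1 ? ·: ZZ|Zz|zz
Z/I-2 un ·: ZZ|Zz
Z/II-1 ? I-1×I-2: ZZ|Zz|zz
Z/II-2 un ·: ZZ|Zz
Z/III-1 un II-1×II-2: ZZ|Zz
Z/III-2 ? ·: ZZ|Zz|zz
Z/III-3 un II-1×II-2: ZZ|Zz
Z/III-4 ? II-1×II-2: ZZ|Zz|zz
Z/IV-1 ? III-1×III-2: ZZ|Zz|zz
Z/IV-2 un III-1×III-2: ZZ|Zz
⇒ Z over [I-1,I-2,II-1,II-2,III-1,III-2,III-3,III-4,IV-1,IV-2]: 1284 consistent

III-2 ∈ {CC ZZ, CC Zz, CC zz, Cc ZZ, Cc Zz, Cc zz}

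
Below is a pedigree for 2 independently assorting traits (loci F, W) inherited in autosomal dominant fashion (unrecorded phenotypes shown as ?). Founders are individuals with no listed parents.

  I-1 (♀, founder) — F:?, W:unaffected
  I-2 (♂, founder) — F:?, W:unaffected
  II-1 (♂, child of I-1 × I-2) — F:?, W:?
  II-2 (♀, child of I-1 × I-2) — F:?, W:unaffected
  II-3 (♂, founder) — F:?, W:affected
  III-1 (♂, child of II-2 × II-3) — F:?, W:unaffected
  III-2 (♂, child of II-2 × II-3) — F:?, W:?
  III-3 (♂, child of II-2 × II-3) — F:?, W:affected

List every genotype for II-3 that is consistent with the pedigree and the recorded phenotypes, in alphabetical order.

II-3 ∈ {FF Ww, Ff Ww, ff Ww}

F/I-1 ? ·: ff|Ff|FF
F/I-2 ? ·: ff|Ff|FF
F/II-1 ? I-1×I-2: ff|Ff|FF
F/II-2 ? I-1×I-2: ff|Ff|FF
F/II-3 ? ·: ff|Ff|FF
F/III-1 ? II-2×II-3: ff|Ff|FF
F/III-2 ? II-2×II-3: ff|Ff|FF
F/III-3 ? II-2×II-3: ff|Ff|FF
⇒ F over [I-1,I-2,II-1,II-2,II-3,III-1,III-2,III-3]: 719 consistent
W/I-1 un ·: ww
W/I-2 un ·: ww
W/II-1 ? I-1×I-2: ww
W/II-2 un I-1×I-2: ww
W/II-3 aff ·: Ww
W/III-1 un II-2×II-3: ww
W/III-2 ? II-2×II-3: ww|Ww
W/III-3 aff II-2×II-3: Ww
⇒ W over [I-1,I-2,II-1,II-2,II-3,III-1,III-2,III-3]: 2 consistent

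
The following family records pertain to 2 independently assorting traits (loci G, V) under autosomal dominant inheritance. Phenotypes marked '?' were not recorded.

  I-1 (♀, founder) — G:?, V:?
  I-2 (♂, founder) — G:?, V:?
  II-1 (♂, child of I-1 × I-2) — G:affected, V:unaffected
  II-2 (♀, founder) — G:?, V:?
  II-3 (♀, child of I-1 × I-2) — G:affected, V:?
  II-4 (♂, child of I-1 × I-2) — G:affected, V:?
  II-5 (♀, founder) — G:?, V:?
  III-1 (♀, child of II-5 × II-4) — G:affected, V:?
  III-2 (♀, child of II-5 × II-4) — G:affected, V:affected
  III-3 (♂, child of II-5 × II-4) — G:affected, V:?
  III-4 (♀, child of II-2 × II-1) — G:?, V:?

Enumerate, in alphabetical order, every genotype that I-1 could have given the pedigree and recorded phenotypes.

I-1 ∈ {GG Vv, GG vv, Gg Vv, Gg vv, gg Vv, gg vv}

G/I-1 ? ·: gg|Gg|GG
G/I-2 ? ·: gg|Gg|GG
G/II-1 aff I-1×I-2: Gg|GG
G/II-2 ? ·: gg|Gg|GG
G/II-3 aff I-1×I-2: Gg|GG
G/II-4 aff I-1×I-2: Gg|GG
G/II-5 ? ·: gg|Gg|GG
G/III-1 aff II-5×II-4: Gg|GG
G/III-2 aff II-5×II-4: Gg|GG
G/III-3 aff II-5×II-4: Gg|GG
G/III-4 ? II-2×II-1: gg|Gg|GG
⇒ G over [I-1,I-2,II-1,II-2,II-3,II-4,II-5,III-1,III-2,III-3,III-4]: 2298 consistent
V/I-1 ? ·: vv|Vv
V/I-2 ? ·: vv|Vv
V/II-1 un I-1×I-2: vv
V/II-2 ? ·: vv|Vv|VV
V/II-3 ? I-1×I-2: vv|Vv|VV
V/II-4 ? I-1×I-2: vv|Vv|VV
V/II-5 ? ·: vv|Vv|VV
V/III-1 ? II-5×II-4: vv|Vv|VV
V/III-2 aff II-5×II-4: Vv|VV
V/III-3 ? II-5×II-4: vv|Vv|VV
V/III-4 ? II-2×II-1: vv|Vv
⇒ V over [I-1,I-2,II-1,II-2,II-3,II-4,II-5,III-1,III-2,III-3,III-4]: 1120 consistent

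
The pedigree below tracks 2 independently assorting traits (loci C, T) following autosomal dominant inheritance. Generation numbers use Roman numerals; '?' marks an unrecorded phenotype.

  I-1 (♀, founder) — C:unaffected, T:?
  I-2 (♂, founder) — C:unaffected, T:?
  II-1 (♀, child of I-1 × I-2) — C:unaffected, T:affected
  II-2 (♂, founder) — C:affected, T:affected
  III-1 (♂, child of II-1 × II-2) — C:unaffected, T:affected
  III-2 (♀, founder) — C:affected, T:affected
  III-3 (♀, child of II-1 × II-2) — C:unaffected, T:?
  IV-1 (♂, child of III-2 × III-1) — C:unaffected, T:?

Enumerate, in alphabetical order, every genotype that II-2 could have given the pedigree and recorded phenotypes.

II-2 ∈ {Cc TT, Cc Tt}

C/I-1 un ·: cc
C/I-2 un ·: cc
C/II-1 un I-1×I-2: cc
C/II-2 aff ·: Cc
C/III-1 un II-1×II-2: cc
C/III-2 aff ·: Cc
C/III-3 un II-1×II-2: cc
C/IV-1 un III-2×III-1: cc
⇒ C over [I-1,I-2,II-1,II-2,III-1,III-2,III-3,IV-1]: 1 consistent
T/I-1 ? ·: tt|Tt|TT
T/I-2 ? ·: tt|Tt|TT
T/II-1 aff I-1×I-2: Tt|TT
T/II-2 aff ·: Tt|TT
T/III-1 aff II-1×II-2: Tt|TT
T/III-2 aff ·: Tt|TT
T/III-3 ? II-1×II-2: tt|Tt|TT
T/IV-1 ? III-2×III-1: tt|Tt|TT
⇒ T over [I-1,I-2,II-1,II-2,III-1,III-2,III-3,IV-1]: 356 consistent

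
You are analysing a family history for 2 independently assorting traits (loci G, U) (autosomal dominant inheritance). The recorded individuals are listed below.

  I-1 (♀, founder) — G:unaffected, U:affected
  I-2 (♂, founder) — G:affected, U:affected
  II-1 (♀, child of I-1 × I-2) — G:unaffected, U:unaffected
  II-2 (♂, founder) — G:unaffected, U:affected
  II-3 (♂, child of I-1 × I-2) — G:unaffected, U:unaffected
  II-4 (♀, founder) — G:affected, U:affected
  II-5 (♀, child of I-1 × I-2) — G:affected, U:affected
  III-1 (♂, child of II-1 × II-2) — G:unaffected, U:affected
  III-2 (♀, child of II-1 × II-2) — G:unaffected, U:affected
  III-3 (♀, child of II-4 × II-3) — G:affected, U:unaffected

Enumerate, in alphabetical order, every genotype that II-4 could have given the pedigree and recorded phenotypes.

II-4 ∈ {GG Uu, Gg Uu}

G/I-1 un ·: gg
G/I-2 aff ·: Gg
G/II-1 un I-1×I-2: gg
G/II-2 un ·: gg
G/II-3 un I-1×I-2: gg
G/II-4 aff ·: Gg|GG
G/II-5 aff I-1×I-2: Gg
G/III-1 un II-1×II-2: gg
G/III-2 un II-1×II-2: gg
G/III-3 aff II-4×II-3: Gg
⇒ G over [I-1,I-2,II-1,II-2,II-3,II-4,II-5,III-1,III-2,III-3]: 2 consistent
U/I-1 aff ·: Uu
U/I-2 aff ·: Uu
U/II-1 un I-1×I-2: uu
U/II-2 aff ·: Uu|UU
U/II-3 un I-1×I-2: uu
U/II-4 aff ·: Uu
U/II-5 aff I-1×I-2: Uu|UU
U/III-1 aff II-1×II-2: Uu
U/III-2 aff II-1×II-2: Uu
U/III-3 un II-4×II-3: uu
⇒ U over [I-1,I-2,II-1,II-2,II-3,II-4,II-5,III-1,III-2,III-3]: 4 consistent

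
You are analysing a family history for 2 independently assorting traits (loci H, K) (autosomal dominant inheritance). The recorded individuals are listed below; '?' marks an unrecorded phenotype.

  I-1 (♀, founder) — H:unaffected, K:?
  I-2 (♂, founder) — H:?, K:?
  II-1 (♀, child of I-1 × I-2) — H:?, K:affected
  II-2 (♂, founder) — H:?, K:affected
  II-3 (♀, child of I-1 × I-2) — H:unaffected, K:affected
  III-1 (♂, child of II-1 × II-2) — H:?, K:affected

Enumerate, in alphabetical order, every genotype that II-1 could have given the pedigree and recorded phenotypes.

H/I-1 un ·: hh
H/I-2 ? ·: hh|Hh
H/II-1 ? I-1×I-2: hh|Hh
H/II-2 ? ·: hh|Hh|HH
H/II-3 un I-1×I-2: hh
H/III-1 ? II-1×II-2: hh|Hh|HH
⇒ H over [I-1,I-2,II-1,II-2,II-3,III-1]: 15 consistent
K/I-1 ? ·: kk|Kk|KK
K/I-2 ? ·: kk|Kk|KK
K/II-1 aff I-1×I-2: Kk|KK
K/II-2 aff ·: Kk|KK
K/II-3 aff I-1×I-2: Kk|KK
K/III-1 aff II-1×II-2: Kk|KK
⇒ K over [I-1,I-2,II-1,II-2,II-3,III-1]: 61 consistent

II-1 ∈ {Hh KK, Hh Kk, hh KK, hh Kk}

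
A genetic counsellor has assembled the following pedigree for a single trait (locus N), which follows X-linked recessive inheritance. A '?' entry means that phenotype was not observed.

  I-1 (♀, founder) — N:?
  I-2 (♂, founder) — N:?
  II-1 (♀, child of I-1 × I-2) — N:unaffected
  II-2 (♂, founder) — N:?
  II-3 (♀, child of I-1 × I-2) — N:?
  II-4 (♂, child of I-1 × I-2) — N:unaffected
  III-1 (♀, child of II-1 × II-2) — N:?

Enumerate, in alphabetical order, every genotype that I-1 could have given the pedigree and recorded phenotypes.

N/I-1 ? ·: X^NX^N|X^NX^n
N/I-2 ? ·: X^NY|X^nY
N/II-1 un I-1×I-2: X^NX^N|X^NX^n
N/II-2 ? ·: X^NY|X^nY
N/II-3 ? I-1×I-2: X^NX^N|X^NX^n|X^nX^n
N/II-4 un I-1×I-2: X^NY
N/III-1 ? II-1×II-2: X^NX^N|X^NX^n|X^nX^n
⇒ N over [I-1,I-2,II-1,II-2,II-3,II-4,III-1]: 26 consistent

I-1 ∈ {X^NX^N, X^NX^n}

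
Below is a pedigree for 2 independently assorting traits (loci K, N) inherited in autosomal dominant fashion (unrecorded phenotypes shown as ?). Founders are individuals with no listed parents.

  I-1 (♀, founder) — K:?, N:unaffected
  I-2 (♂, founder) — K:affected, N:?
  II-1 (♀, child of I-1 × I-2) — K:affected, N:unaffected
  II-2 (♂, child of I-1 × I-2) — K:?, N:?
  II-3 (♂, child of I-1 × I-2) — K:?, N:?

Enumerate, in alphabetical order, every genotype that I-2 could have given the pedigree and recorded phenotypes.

I-2 ∈ {KK Nn, KK nn, Kk Nn, Kk nn}

K/I-1 ? ·: kk|Kk|KK
K/I-2 aff ·: Kk|KK
K/II-1 aff I-1×I-2: Kk|KK
K/II-2 ? I-1×I-2: kk|Kk|KK
K/II-3 ? I-1×I-2: kk|Kk|KK
⇒ K over [I-1,I-2,II-1,II-2,II-3]: 40 consistent
N/I-1 un ·: nn
N/I-2 ? ·: nn|Nn
N/II-1 un I-1×I-2: nn
N/II-2 ? I-1×I-2: nn|Nn
N/II-3 ? I-1×I-2: nn|Nn
⇒ N over [I-1,I-2,II-1,II-2,II-3]: 5 consistent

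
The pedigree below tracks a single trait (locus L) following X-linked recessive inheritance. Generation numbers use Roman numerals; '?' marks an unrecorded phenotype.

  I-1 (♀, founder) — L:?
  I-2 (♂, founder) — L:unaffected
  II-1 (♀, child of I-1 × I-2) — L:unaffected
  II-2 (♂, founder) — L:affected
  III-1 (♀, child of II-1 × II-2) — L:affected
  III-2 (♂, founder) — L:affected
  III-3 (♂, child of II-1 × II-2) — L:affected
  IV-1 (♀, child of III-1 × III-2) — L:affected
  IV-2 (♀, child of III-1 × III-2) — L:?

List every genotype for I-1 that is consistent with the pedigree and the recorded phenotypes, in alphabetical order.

I-1 ∈ {X^LX^l, X^lX^l}

L/I-1 ? ·: X^LX^l|X^lX^l
L/I-2 un ·: X^LY
L/II-1 un I-1×I-2: X^LX^l
L/II-2 aff ·: X^lY
L/III-1 aff II-1×II-2: X^lX^l
L/III-2 aff ·: X^lY
L/III-3 aff II-1×II-2: X^lY
L/IV-1 aff III-1×III-2: X^lX^l
L/IV-2 ? III-1×III-2: X^lX^l
⇒ L over [I-1,I-2,II-1,II-2,III-1,III-2,III-3,IV-1,IV-2]: 2 consistent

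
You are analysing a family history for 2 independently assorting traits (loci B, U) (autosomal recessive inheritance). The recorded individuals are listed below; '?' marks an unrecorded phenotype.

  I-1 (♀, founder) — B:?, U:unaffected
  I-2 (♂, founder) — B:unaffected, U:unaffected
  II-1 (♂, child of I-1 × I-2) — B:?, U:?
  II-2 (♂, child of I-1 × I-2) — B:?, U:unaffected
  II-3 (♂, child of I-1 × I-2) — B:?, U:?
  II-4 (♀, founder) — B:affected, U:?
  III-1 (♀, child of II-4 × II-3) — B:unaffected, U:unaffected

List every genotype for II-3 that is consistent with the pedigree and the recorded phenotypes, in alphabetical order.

B/I-1 ? ·: BB|Bb|bb
B/I-2 un ·: BB|Bb
B/II-1 ? I-1×I-2: BB|Bb|bb
B/II-2 ? I-1×I-2: BB|Bb|bb
B/II-3 ? I-1×I-2: BB|Bb
B/II-4 aff ·: bb
B/III-1 un II-4×II-3: Bb
⇒ B over [I-1,I-2,II-1,II-2,II-3,II-4,III-1]: 40 consistent
U/I-1 un ·: UU|Uu
U/I-2 un ·: UU|Uu
U/II-1 ? I-1×I-2: UU|Uu|uu
U/II-2 un I-1×I-2: UU|Uu
U/II-3 ? I-1×I-2: UU|Uu|uu
U/II-4 ? ·: UU|Uu|uu
U/III-1 un II-4×II-3: UU|Uu
⇒ U over [I-1,I-2,II-1,II-2,II-3,II-4,III-1]: 142 consistent

II-3 ∈ {BB UU, BB Uu, BB uu, Bb UU, Bb Uu, Bb uu}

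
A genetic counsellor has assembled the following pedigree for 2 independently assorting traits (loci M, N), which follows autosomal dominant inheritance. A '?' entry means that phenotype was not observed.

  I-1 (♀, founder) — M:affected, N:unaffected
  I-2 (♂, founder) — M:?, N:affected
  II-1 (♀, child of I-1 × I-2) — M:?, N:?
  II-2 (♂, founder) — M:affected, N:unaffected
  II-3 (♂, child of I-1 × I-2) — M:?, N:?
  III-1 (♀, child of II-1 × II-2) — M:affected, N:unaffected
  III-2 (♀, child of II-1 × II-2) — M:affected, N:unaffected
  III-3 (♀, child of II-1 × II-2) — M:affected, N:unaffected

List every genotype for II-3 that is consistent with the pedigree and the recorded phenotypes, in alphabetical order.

M/I-1 aff ·: Mm|MM
M/I-2 ? ·: mm|Mm|MM
M/II-1 ? I-1×I-2: mm|Mm|MM
M/II-2 aff ·: Mm|MM
M/II-3 ? I-1×I-2: mm|Mm|MM
M/III-1 aff II-1×II-2: Mm|MM
M/III-2 aff II-1×II-2: Mm|MM
M/III-3 aff II-1×II-2: Mm|MM
⇒ M over [I-1,I-2,II-1,II-2,II-3,III-1,III-2,III-3]: 242 consistent
N/I-1 un ·: nn
N/I-2 aff ·: Nn|NN
N/II-1 ? I-1×I-2: nn|Nn
N/II-2 un ·: nn
N/II-3 ? I-1×I-2: nn|Nn
N/III-1 un II-1×II-2: nn
N/III-2 un II-1×II-2: nn
N/III-3 un II-1×II-2: nn
⇒ N over [I-1,I-2,II-1,II-2,II-3,III-1,III-2,III-3]: 5 consistent

II-3 ∈ {MM Nn, MM nn, Mm Nn, Mm nn, mm Nn, mm nn}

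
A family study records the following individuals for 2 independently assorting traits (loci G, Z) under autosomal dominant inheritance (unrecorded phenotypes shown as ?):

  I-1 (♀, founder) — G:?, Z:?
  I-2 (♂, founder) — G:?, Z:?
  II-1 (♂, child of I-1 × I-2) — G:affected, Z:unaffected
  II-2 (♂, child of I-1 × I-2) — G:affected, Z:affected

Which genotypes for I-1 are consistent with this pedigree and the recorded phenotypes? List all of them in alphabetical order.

I-1 ∈ {GG Zz, GG zz, Gg Zz, Gg zz, gg Zz, gg zz}

G/I-1 ? ·: gg|Gg|GG
G/I-2 ? ·: gg|Gg|GG
G/II-1 aff I-1×I-2: Gg|GG
G/II-2 aff I-1×I-2: Gg|GG
⇒ G over [I-1,I-2,II-1,II-2]: 17 consistent
Z/I-1 ? ·: zz|Zz
Z/I-2 ? ·: zz|Zz
Z/II-1 un I-1×I-2: zz
Z/II-2 aff I-1×I-2: Zz|ZZ
⇒ Z over [I-1,I-2,II-1,II-2]: 4 consistent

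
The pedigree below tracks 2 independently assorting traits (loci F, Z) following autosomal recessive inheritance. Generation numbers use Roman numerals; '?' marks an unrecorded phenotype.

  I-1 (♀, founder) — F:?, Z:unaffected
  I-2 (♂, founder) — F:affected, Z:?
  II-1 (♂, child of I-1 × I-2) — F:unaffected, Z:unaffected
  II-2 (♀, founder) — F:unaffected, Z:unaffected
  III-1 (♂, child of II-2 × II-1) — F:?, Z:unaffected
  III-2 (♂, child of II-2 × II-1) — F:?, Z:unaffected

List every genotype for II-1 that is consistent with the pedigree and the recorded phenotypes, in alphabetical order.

F/I-1 ? ·: FF|Ff
F/I-2 aff ·: ff
F/II-1 un I-1×I-2: Ff
F/II-2 un ·: FF|Ff
F/III-1 ? II-2×II-1: FF|Ff|ff
F/III-2 ? II-2×II-1: FF|Ff|ff
⇒ F over [I-1,I-2,II-1,II-2,III-1,III-2]: 26 consistent
Z/I-1 un ·: ZZ|Zz
Z/I-2 ? ·: ZZ|Zz|zz
Z/II-1 un I-1×I-2: ZZ|Zz
Z/II-2 un ·: ZZ|Zz
Z/III-1 un II-2×II-1: ZZ|Zz
Z/III-2 un II-2×II-1: ZZ|Zz
⇒ Z over [I-1,I-2,II-1,II-2,III-1,III-2]: 60 consistent

II-1 ∈ {Ff ZZ, Ff Zz}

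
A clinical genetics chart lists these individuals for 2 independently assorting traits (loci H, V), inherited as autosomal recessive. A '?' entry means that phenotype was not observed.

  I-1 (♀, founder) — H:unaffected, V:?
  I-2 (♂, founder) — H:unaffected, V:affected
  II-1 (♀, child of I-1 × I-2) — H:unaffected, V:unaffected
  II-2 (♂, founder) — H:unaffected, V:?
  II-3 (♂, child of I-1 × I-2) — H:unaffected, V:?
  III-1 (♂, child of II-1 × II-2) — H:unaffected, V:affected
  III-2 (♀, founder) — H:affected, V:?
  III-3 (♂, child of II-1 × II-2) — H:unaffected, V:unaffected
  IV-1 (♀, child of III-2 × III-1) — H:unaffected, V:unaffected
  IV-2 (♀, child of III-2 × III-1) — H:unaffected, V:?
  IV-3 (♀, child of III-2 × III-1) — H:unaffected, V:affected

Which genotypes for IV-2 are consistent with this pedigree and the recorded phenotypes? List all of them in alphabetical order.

H/I-1 un ·: HH|Hh
H/I-2 un ·: HH|Hh
H/II-1 un I-1×I-2: HH|Hh
H/II-2 un ·: HH|Hh
H/II-3 un I-1×I-2: HH|Hh
H/III-1 un II-1×II-2: HH|Hh
H/III-2 aff ·: hh
H/III-3 un II-1×II-2: HH|Hh
H/IV-1 un III-2×III-1: Hh
H/IV-2 un III-2×III-1: Hh
H/IV-3 un III-2×III-1: Hh
⇒ H over [I-1,I-2,II-1,II-2,II-3,III-1,III-2,III-3,IV-1,IV-2,IV-3]: 83 consistent
V/I-1 ? ·: VV|Vv
V/I-2 aff ·: vv
V/II-1 un I-1×I-2: Vv
V/II-2 ? ·: Vv|vv
V/II-3 ? I-1×I-2: Vv|vv
V/III-1 aff II-1×II-2: vv
V/III-2 ? ·: Vv
V/III-3 un II-1×II-2: VV|Vv
V/IV-1 un III-2×III-1: Vv
V/IV-2 ? III-2×III-1: Vv|vv
V/IV-3 aff III-2×III-1: vv
⇒ V over [I-1,I-2,II-1,II-2,II-3,III-1,III-2,III-3,IV-1,IV-2,IV-3]: 18 consistent

IV-2 ∈ {Hh Vv, Hh vv}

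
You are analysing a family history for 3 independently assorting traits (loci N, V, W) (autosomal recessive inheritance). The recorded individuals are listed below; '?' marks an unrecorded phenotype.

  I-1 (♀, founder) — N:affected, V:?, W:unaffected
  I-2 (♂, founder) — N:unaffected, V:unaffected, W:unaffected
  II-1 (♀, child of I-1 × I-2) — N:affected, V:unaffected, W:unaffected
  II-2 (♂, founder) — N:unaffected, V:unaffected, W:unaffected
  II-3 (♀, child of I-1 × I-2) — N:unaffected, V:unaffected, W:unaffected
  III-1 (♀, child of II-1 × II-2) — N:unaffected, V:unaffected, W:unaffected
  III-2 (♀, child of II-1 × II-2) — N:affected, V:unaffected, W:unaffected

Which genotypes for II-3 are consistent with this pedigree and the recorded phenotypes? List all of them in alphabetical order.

N/I-1 aff ·: nn
N/I-2 un ·: Nn
N/II-1 aff I-1×I-2: nn
N/II-2 un ·: Nn
N/II-3 un I-1×I-2: Nn
N/III-1 un II-1×II-2: Nn
N/III-2 aff II-1×II-2: nn
⇒ N over [I-1,I-2,II-1,II-2,II-3,III-1,III-2]: 1 consistent
V/I-1 ? ·: VV|Vv|vv
V/I-2 un ·: VV|Vv
V/II-1 un I-1×I-2: VV|Vv
V/II-2 un ·: VV|Vv
V/II-3 un I-1×I-2: VV|Vv
V/III-1 un II-1×II-2: VV|Vv
V/III-2 un II-1×II-2: VV|Vv
⇒ V over [I-1,I-2,II-1,II-2,II-3,III-1,III-2]: 99 consistent
W/I-1 un ·: WW|Ww
W/I-2 un ·: WW|Ww
W/II-1 un I-1×I-2: WW|Ww
W/II-2 un ·: WW|Ww
W/II-3 un I-1×I-2: WW|Ww
W/III-1 un II-1×II-2: WW|Ww
W/III-2 un II-1×II-2: WW|Ww
⇒ W over [I-1,I-2,II-1,II-2,II-3,III-1,III-2]: 83 consistent

II-3 ∈ {Nn VV WW, Nn VV Ww, Nn Vv WW, Nn Vv Ww}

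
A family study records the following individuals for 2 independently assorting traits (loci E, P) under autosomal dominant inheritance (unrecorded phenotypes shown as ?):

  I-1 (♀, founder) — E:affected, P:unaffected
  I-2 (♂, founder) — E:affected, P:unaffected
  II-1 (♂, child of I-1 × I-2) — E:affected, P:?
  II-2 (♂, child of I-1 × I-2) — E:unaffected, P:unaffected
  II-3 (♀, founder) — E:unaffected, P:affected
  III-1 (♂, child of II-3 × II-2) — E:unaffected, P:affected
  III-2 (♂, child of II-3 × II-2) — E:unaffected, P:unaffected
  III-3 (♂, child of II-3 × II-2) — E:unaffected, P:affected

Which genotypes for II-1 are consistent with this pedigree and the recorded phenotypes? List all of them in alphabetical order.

II-1 ∈ {EE pp, Ee pp}

E/I-1 aff ·: Ee
E/I-2 aff ·: Ee
E/II-1 aff I-1×I-2: Ee|EE
E/II-2 un I-1×I-2: ee
E/II-3 un ·: ee
E/III-1 un II-3×II-2: ee
E/III-2 un II-3×II-2: ee
E/III-3 un II-3×II-2: ee
⇒ E over [I-1,I-2,II-1,II-2,II-3,III-1,III-2,III-3]: 2 consistent
P/I-1 un ·: pp
P/I-2 un ·: pp
P/II-1 ? I-1×I-2: pp
P/II-2 un I-1×I-2: pp
P/II-3 aff ·: Pp
P/III-1 aff II-3×II-2: Pp
P/III-2 un II-3×II-2: pp
P/III-3 aff II-3×II-2: Pp
⇒ P over [I-1,I-2,II-1,II-2,II-3,III-1,III-2,III-3]: 1 consistent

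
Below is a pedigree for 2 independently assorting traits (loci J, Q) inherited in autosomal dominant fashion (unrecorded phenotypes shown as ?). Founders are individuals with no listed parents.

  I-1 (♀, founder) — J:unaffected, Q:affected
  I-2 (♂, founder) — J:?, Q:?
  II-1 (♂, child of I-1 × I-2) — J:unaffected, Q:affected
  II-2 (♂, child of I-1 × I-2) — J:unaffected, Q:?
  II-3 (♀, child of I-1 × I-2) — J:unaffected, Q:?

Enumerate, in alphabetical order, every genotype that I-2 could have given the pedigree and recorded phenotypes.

J/I-1 un ·: jj
J/I-2 ? ·: jj|Jj
J/II-1 un I-1×I-2: jj
J/II-2 un I-1×I-2: jj
J/II-3 un I-1×I-2: jj
⇒ J over [I-1,I-2,II-1,II-2,II-3]: 2 consistent
Q/I-1 aff ·: Qq|QQ
Q/I-2 ? ·: qq|Qq|QQ
Q/II-1 aff I-1×I-2: Qq|QQ
Q/II-2 ? I-1×I-2: qq|Qq|QQ
Q/II-3 ? I-1×I-2: qq|Qq|QQ
⇒ Q over [I-1,I-2,II-1,II-2,II-3]: 40 consistent

I-2 ∈ {Jj QQ, Jj Qq, Jj qq, jj QQ, jj Qq, jj qq}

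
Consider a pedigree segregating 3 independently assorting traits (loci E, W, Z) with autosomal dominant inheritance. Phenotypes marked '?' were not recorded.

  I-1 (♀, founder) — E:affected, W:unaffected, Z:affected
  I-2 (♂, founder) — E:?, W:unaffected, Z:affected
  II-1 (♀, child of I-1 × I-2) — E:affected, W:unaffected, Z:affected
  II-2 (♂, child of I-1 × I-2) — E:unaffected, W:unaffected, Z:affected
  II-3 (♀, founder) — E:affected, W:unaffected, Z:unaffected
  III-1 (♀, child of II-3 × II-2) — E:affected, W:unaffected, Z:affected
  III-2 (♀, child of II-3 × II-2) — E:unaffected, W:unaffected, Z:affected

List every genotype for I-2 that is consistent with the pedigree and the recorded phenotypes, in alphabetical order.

I-2 ∈ {Ee ww ZZ, Ee ww Zz, ee ww ZZ, ee ww Zz}

E/I-1 aff ·: Ee
E/I-2 ? ·: ee|Ee
E/II-1 aff I-1×I-2: Ee|EE
E/II-2 un I-1×I-2: ee
E/II-3 aff ·: Ee
E/III-1 aff II-3×II-2: Ee
E/III-2 un II-3×II-2: ee
⇒ E over [I-1,I-2,II-1,II-2,II-3,III-1,III-2]: 3 consistent
W/I-1 un ·: ww
W/I-2 un ·: ww
W/II-1 un I-1×I-2: ww
W/II-2 un I-1×I-2: ww
W/II-3 un ·: ww
W/III-1 un II-3×II-2: ww
W/III-2 un II-3×II-2: ww
⇒ W over [I-1,I-2,II-1,II-2,II-3,III-1,III-2]: 1 consistent
Z/I-1 aff ·: Zz|ZZ
Z/I-2 aff ·: Zz|ZZ
Z/II-1 aff I-1×I-2: Zz|ZZ
Z/II-2 aff I-1×I-2: Zz|ZZ
Z/II-3 un ·: zz
Z/III-1 aff II-3×II-2: Zz
Z/III-2 aff II-3×II-2: Zz
⇒ Z over [I-1,I-2,II-1,II-2,II-3,III-1,III-2]: 13 consistent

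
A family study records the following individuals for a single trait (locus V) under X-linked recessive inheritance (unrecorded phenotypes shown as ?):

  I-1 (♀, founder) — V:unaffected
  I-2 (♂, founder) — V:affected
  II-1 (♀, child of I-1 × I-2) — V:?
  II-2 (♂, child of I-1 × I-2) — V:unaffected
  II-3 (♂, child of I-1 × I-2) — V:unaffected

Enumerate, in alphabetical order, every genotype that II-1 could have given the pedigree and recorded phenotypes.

V/I-1 un ·: X^VX^V|X^VX^v
V/I-2 aff ·: X^vY
V/II-1 ? I-1×I-2: X^VX^v|X^vX^v
V/II-2 un I-1×I-2: X^VY
V/II-3 un I-1×I-2: X^VY
⇒ V over [I-1,I-2,II-1,II-2,II-3]: 3 consistent

II-1 ∈ {X^VX^v, X^vX^v}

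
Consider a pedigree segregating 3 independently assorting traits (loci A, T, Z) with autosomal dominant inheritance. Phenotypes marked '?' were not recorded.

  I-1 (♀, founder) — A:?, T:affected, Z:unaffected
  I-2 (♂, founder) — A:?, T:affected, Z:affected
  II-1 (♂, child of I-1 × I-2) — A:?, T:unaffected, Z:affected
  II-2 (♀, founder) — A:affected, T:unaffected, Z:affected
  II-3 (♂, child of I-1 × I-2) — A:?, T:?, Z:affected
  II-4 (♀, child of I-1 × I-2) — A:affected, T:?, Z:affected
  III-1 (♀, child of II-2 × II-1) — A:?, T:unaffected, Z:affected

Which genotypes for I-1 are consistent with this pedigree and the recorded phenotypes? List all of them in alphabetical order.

A/I-1 ? ·: aa|Aa|AA
A/I-2 ? ·: aa|Aa|AA
A/II-1 ? I-1×I-2: aa|Aa|AA
A/II-2 aff ·: Aa|AA
A/II-3 ? I-1×I-2: aa|Aa|AA
A/II-4 aff I-1×I-2: Aa|AA
A/III-1 ? II-2×II-1: aa|Aa|AA
⇒ A over [I-1,I-2,II-1,II-2,II-3,II-4,III-1]: 175 consistent
T/I-1 aff ·: Tt
T/I-2 aff ·: Tt
T/II-1 un I-1×I-2: tt
T/II-2 un ·: tt
T/II-3 ? I-1×I-2: tt|Tt|TT
T/II-4 ? I-1×I-2: tt|Tt|TT
T/III-1 un II-2×II-1: tt
⇒ T over [I-1,I-2,II-1,II-2,II-3,II-4,III-1]: 9 consistent
Z/I-1 un ·: zz
Z/I-2 aff ·: Zz|ZZ
Z/II-1 aff I-1×I-2: Zz
Z/II-2 aff ·: Zz|ZZ
Z/II-3 aff I-1×I-2: Zz
Z/II-4 aff I-1×I-2: Zz
Z/III-1 aff II-2×II-1: Zz|ZZ
⇒ Z over [I-1,I-2,II-1,II-2,II-3,II-4,III-1]: 8 consistent

I-1 ∈ {AA Tt zz, Aa Tt zz, aa Tt zz}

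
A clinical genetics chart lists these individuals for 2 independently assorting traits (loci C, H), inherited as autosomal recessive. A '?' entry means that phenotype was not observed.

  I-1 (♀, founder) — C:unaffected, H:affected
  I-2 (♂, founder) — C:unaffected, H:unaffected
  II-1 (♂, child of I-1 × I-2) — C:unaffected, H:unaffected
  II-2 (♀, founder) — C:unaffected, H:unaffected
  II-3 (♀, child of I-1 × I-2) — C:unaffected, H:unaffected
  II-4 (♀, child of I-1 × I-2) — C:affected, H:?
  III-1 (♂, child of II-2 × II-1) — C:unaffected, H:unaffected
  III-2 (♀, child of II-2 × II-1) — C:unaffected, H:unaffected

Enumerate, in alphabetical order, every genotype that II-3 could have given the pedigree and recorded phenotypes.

II-3 ∈ {CC Hh, Cc Hh}

C/I-1 un ·: Cc
C/I-2 un ·: Cc
C/II-1 un I-1×I-2: CC|Cc
C/II-2 un ·: CC|Cc
C/II-3 un I-1×I-2: CC|Cc
C/II-4 aff I-1×I-2: cc
C/III-1 un II-2×II-1: CC|Cc
C/III-2 un II-2×II-1: CC|Cc
⇒ C over [I-1,I-2,II-1,II-2,II-3,II-4,III-1,III-2]: 26 consistent
H/I-1 aff ·: hh
H/I-2 un ·: HH|Hh
H/II-1 un I-1×I-2: Hh
H/II-2 un ·: HH|Hh
H/II-3 un I-1×I-2: Hh
H/II-4 ? I-1×I-2: Hh|hh
H/III-1 un II-2×II-1: HH|Hh
H/III-2 un II-2×II-1: HH|Hh
⇒ H over [I-1,I-2,II-1,II-2,II-3,II-4,III-1,III-2]: 24 consistent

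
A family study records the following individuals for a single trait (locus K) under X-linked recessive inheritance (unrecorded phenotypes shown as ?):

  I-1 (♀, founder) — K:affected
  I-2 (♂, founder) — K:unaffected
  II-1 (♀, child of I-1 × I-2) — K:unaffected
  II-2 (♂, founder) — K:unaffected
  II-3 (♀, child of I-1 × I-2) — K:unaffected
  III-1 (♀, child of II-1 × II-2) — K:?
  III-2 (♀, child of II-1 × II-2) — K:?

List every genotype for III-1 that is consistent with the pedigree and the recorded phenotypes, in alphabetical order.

III-1 ∈ {X^KX^K, X^KX^k}

K/I-1 aff ·: X^kX^k
K/I-2 un ·: X^KY
K/II-1 un I-1×I-2: X^KX^k
K/II-2 un ·: X^KY
K/II-3 un I-1×I-2: X^KX^k
K/III-1 ? II-1×II-2: X^KX^K|X^KX^k
K/III-2 ? II-1×II-2: X^KX^K|X^KX^k
⇒ K over [I-1,I-2,II-1,II-2,II-3,III-1,III-2]: 4 consistent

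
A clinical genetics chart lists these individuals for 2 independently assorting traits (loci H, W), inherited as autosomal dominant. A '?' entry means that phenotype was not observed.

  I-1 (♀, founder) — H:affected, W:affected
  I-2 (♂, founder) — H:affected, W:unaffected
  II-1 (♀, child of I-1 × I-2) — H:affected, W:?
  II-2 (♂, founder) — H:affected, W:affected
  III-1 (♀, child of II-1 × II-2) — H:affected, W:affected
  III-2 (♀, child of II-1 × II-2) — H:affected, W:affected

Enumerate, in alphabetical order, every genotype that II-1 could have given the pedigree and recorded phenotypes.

II-1 ∈ {HH Ww, HH ww, Hh Ww, Hh ww}

H/I-1 aff ·: Hh|HH
H/I-2 aff ·: Hh|HH
H/II-1 aff I-1×I-2: Hh|HH
H/II-2 aff ·: Hh|HH
H/III-1 aff II-1×II-2: Hh|HH
H/III-2 aff II-1×II-2: Hh|HH
⇒ H over [I-1,I-2,II-1,II-2,III-1,III-2]: 44 consistent
W/I-1 aff ·: Ww|WW
W/I-2 un ·: ww
W/II-1 ? I-1×I-2: ww|Ww
W/II-2 aff ·: Ww|WW
W/III-1 aff II-1×II-2: Ww|WW
W/III-2 aff II-1×II-2: Ww|WW
⇒ W over [I-1,I-2,II-1,II-2,III-1,III-2]: 18 consistent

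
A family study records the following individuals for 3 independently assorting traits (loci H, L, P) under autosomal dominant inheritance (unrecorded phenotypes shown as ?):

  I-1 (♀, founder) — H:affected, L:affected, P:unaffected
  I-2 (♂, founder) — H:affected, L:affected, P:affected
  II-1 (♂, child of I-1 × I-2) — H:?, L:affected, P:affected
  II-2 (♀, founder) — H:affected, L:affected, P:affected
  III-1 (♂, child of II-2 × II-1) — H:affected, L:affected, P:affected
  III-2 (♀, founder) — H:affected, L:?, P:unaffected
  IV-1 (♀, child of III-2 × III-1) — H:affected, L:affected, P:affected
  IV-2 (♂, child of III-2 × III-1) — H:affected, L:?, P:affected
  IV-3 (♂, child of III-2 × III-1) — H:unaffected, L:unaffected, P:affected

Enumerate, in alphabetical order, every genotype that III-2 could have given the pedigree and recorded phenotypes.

H/I-1 aff ·: Hh|HH
H/I-2 aff ·: Hh|HH
H/II-1 ? I-1×I-2: hh|Hh|HH
H/II-2 aff ·: Hh|HH
H/III-1 aff II-2×II-1: Hh
H/III-2 aff ·: Hh
H/IV-1 aff III-2×III-1: Hh|HH
H/IV-2 aff III-2×III-1: Hh|HH
H/IV-3 un III-2×III-1: hh
⇒ H over [I-1,I-2,II-1,II-2,III-1,III-2,IV-1,IV-2,IV-3]: 48 consistent
L/I-1 aff ·: Ll|LL
L/I-2 aff ·: Ll|LL
L/II-1 aff I-1×I-2: Ll|LL
L/II-2 aff ·: Ll|LL
L/III-1 aff II-2×II-1: Ll
L/III-2 ? ·: ll|Ll
L/IV-1 aff III-2×III-1: Ll|LL
L/IV-2 ? III-2×III-1: ll|Ll|LL
L/IV-3 un III-2×III-1: ll
⇒ L over [I-1,I-2,II-1,II-2,III-1,III-2,IV-1,IV-2,IV-3]: 80 consistent
P/I-1 un ·: pp
P/I-2 aff ·: Pp|PP
P/II-1 aff I-1×I-2: Pp
P/II-2 aff ·: Pp|PP
P/III-1 aff II-2×II-1: Pp|PP
P/III-2 un ·: pp
P/IV-1 aff III-2×III-1: Pp
P/IV-2 aff III-2×III-1: Pp
P/IV-3 aff III-2×III-1: Pp
⇒ P over [I-1,I-2,II-1,II-2,III-1,III-2,IV-1,IV-2,IV-3]: 8 consistent

III-2 ∈ {Hh Ll pp, Hh ll pp}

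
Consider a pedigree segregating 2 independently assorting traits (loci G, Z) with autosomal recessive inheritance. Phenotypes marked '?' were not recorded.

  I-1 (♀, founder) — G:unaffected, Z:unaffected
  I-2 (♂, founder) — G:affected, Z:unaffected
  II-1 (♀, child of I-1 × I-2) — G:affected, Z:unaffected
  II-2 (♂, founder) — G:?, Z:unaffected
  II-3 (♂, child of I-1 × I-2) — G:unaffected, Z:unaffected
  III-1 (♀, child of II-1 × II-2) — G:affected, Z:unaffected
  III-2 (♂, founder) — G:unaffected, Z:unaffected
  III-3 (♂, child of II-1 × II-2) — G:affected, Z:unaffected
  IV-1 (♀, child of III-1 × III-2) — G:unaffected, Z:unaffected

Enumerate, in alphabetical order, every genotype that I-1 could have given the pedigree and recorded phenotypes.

G/I-1 un ·: Gg
G/I-2 aff ·: gg
G/II-1 aff I-1×I-2: gg
G/II-2 ? ·: Gg|gg
G/II-3 un I-1×I-2: Gg
G/III-1 aff II-1×II-2: gg
G/III-2 un ·: GG|Gg
G/III-3 aff II-1×II-2: gg
G/IV-1 un III-1×III-2: Gg
⇒ G over [I-1,I-2,II-1,II-2,II-3,III-1,III-2,III-3,IV-1]: 4 consistent
Z/I-1 un ·: ZZ|Zz
Z/I-2 un ·: ZZ|Zz
Z/II-1 un I-1×I-2: ZZ|Zz
Z/II-2 un ·: ZZ|Zz
Z/II-3 un I-1×I-2: ZZ|Zz
Z/III-1 un II-1×II-2: ZZ|Zz
Z/III-2 un ·: ZZ|Zz
Z/III-3 un II-1×II-2: ZZ|Zz
Z/IV-1 un III-1×III-2: ZZ|Zz
⇒ Z over [I-1,I-2,II-1,II-2,II-3,III-1,III-2,III-3,IV-1]: 287 consistent

I-1 ∈ {Gg ZZ, Gg Zz}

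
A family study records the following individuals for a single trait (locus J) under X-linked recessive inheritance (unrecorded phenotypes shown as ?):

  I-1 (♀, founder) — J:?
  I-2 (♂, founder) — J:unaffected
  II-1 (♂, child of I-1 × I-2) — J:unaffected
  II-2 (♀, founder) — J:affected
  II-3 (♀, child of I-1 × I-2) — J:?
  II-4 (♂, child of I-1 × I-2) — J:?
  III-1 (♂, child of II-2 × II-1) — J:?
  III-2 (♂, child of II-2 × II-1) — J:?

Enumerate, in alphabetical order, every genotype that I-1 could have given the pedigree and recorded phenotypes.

J/I-1 ? ·: X^JX^J|X^JX^j
J/I-2 un ·: X^JY
J/II-1 un I-1×I-2: X^JY
J/II-2 aff ·: X^jX^j
J/II-3 ? I-1×I-2: X^JX^J|X^JX^j
J/II-4 ? I-1×I-2: X^JY|X^jY
J/III-1 ? II-2×II-1: X^jY
J/III-2 ? II-2×II-1: X^jY
⇒ J over [I-1,I-2,II-1,II-2,II-3,II-4,III-1,III-2]: 5 consistent

I-1 ∈ {X^JX^J, X^JX^j}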